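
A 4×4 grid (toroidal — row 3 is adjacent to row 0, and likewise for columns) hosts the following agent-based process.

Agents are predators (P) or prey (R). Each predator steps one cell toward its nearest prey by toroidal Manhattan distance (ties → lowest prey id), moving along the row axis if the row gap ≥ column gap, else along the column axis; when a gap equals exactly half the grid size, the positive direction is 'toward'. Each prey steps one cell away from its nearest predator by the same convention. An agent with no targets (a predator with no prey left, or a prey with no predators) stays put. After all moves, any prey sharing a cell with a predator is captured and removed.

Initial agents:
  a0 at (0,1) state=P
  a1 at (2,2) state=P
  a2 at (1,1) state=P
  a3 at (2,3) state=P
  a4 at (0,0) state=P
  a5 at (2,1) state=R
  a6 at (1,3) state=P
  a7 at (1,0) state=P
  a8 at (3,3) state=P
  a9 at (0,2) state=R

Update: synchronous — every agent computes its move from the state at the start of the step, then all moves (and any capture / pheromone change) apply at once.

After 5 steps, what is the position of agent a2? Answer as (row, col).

(2, 1)

t=1: a0@(0,2):P a1@(2,1):P a2@(2,1):P a3@(2,0):P a4@(0,1):P a6@(0,3):P a7@(2,0):P a8@(0,3):P
t=2: (unchanged — steady state)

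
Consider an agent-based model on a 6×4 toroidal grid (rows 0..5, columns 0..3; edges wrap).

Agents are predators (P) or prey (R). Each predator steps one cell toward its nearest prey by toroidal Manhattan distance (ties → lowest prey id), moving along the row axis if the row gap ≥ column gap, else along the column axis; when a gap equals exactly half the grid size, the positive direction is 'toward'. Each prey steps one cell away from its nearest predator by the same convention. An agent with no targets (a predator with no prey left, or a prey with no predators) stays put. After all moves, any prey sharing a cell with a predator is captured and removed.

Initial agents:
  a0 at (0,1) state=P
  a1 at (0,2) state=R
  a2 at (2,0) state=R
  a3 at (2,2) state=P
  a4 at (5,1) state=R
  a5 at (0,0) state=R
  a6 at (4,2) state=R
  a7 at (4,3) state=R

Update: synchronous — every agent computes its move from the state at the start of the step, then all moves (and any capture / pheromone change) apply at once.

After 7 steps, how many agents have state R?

t=1: a0@(0,2):P a1@(0,3):R a2@(2,3):R a3@(1,2):P a4@(4,1):R a5@(0,3):R a6@(5,2):R a7@(5,3):R
t=2: a0@(0,3):P a1@(0,0):R a2@(3,3):R a3@(0,2):P a4@(3,1):R a5@(0,0):R a6@(4,2):R a7@(4,3):R
t=3: a0@(0,0):P a1@(0,1):R a2@(2,3):R a3@(0,3):P a4@(2,1):R a5@(0,1):R a6@(3,2):R a7@(3,3):R
t=4: a0@(0,1):P a1@(0,2):R a2@(3,3):R a3@(0,0):P a4@(3,1):R a5@(0,2):R a6@(2,2):R a7@(2,3):R
t=5: a0@(0,2):P a1@(0,3):R a2@(2,3):R a3@(0,1):P a4@(2,1):R a5@(0,3):R a6@(3,2):R a7@(3,3):R
t=6: a0@(0,3):P a1@(0,0):R a2@(3,3):R a3@(0,2):P a4@(3,1):R a5@(0,0):R a6@(2,2):R a7@(2,3):R
t=7: a0@(0,0):P a1@(0,1):R a2@(2,3):R a3@(0,3):P a4@(2,1):R a5@(0,1):R a6@(3,2):R a7@(3,3):R

6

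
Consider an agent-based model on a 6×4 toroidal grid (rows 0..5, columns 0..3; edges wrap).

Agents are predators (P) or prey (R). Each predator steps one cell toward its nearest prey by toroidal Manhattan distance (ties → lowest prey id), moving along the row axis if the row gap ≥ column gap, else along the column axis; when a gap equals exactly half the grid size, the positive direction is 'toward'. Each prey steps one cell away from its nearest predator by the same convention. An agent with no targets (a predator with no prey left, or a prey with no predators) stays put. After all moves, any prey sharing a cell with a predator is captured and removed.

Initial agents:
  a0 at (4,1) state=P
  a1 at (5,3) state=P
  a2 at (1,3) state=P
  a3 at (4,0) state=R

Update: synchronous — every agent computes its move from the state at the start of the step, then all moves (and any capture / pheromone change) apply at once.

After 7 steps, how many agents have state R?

0

t=1: a0@(4,0):P a1@(4,3):P a2@(2,3):P
t=2: (unchanged — steady state)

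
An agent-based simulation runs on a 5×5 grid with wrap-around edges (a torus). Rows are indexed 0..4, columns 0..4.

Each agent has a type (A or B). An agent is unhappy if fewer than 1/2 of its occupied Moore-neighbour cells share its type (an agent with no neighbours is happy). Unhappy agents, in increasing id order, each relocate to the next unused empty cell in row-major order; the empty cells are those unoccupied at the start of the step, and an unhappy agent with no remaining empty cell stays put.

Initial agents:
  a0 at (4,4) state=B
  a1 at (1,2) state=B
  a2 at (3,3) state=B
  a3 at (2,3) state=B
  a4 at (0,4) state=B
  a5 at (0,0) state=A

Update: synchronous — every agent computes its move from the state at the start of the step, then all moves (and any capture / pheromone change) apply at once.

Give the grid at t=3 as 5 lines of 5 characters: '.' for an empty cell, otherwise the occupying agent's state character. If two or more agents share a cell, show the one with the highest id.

t=1: a0@(4,4):B a1@(1,2):B a2@(3,3):B a3@(2,3):B a4@(0,4):B a5@(0,1):A
t=2: a0@(4,4):B a1@(1,2):B a2@(3,3):B a3@(2,3):B a4@(0,4):B a5@(0,0):A
t=3: a0@(4,4):B a1@(1,2):B a2@(3,3):B a3@(2,3):B a4@(0,4):B a5@(0,1):A

.A..B
..B..
...B.
...B.
....B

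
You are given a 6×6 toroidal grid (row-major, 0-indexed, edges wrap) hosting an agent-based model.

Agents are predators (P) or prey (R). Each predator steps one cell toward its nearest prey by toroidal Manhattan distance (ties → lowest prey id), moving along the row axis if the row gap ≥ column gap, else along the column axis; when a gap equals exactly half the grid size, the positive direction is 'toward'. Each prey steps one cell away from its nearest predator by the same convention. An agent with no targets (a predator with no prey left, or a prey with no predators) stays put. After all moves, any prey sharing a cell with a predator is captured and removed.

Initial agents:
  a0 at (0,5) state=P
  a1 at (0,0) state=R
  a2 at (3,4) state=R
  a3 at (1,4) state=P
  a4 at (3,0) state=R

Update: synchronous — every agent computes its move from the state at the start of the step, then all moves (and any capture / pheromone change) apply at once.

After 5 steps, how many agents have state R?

t=1: a0@(0,0):P a1@(0,1):R a2@(4,4):R a3@(2,4):P a4@(2,0):R
t=2: a0@(0,1):P a1@(0,2):R a2@(5,4):R a3@(3,4):P a4@(3,0):R
t=3: a0@(0,2):P a1@(0,3):R a2@(0,4):R a3@(4,4):P a4@(3,1):R
t=4: a0@(0,3):P a1@(0,4):R a2@(0,5):R a3@(5,4):P a4@(2,1):R
t=5: a0@(0,4):P a1@(0,5):R a2@(0,0):R a3@(0,4):P a4@(3,1):R

3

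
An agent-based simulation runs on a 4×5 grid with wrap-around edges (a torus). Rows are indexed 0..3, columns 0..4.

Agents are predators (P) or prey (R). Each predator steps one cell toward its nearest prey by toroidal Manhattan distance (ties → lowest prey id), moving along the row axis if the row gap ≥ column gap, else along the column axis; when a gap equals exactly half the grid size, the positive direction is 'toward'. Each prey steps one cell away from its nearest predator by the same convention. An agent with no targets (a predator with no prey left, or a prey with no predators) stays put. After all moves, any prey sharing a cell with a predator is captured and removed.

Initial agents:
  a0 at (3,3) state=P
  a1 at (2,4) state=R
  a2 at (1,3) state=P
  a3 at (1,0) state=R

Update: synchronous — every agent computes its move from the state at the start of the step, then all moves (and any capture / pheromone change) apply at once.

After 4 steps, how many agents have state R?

t=1: a0@(2,3):P a1@(1,4):R a2@(2,3):P a3@(1,1):R
t=2: a0@(1,3):P a1@(0,4):R a2@(1,3):P a3@(1,0):R
t=3: a0@(0,3):P a1@(3,4):R a2@(0,3):P a3@(1,1):R
t=4: a0@(3,3):P a1@(2,4):R a2@(3,3):P a3@(1,0):R

2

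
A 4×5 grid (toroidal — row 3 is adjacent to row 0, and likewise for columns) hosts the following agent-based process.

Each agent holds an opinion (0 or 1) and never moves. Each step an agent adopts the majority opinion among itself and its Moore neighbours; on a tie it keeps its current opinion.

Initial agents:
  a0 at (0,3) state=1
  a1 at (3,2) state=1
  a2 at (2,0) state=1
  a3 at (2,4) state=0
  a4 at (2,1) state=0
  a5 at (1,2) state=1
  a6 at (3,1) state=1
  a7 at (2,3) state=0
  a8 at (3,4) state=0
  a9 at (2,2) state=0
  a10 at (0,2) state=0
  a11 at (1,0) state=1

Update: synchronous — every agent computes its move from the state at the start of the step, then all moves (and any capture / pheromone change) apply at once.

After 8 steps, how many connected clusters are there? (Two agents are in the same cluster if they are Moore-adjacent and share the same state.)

2

t=1: a0@(0,3):1 a1@(3,2):0 a2@(2,0):1 a3@(2,4):0 a4@(2,1):1 a5@(1,2):0 a6@(3,1):1 a7@(2,3):0 a8@(3,4):0 a9@(2,2):0 a10@(0,2):1 a11@(1,0):1
t=2: a0@(0,3):0 a1@(3,2):1 a2@(2,0):1 a3@(2,4):0 a4@(2,1):1 a5@(1,2):0 a6@(3,1):1 a7@(2,3):0 a8@(3,4):0 a9@(2,2):0 a10@(0,2):1 a11@(1,0):1
t=3: (unchanged — steady state)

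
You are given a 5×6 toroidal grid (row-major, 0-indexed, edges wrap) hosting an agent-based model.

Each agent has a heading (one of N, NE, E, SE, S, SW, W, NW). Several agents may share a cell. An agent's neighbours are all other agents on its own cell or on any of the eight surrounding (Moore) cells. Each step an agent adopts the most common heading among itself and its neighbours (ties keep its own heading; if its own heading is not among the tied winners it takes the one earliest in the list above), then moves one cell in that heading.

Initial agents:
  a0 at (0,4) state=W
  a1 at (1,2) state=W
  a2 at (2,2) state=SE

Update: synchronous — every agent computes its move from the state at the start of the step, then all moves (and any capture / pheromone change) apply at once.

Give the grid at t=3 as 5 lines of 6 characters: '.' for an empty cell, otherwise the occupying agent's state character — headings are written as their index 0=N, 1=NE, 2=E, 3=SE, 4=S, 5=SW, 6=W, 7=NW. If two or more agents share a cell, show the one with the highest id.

t=1: a0@(0,3):W a1@(1,1):W a2@(3,3):SE
t=2: a0@(0,2):W a1@(1,0):W a2@(4,4):SE
t=3: a0@(0,1):W a1@(1,5):W a2@(0,5):SE

.6...3
.....6
......
......
......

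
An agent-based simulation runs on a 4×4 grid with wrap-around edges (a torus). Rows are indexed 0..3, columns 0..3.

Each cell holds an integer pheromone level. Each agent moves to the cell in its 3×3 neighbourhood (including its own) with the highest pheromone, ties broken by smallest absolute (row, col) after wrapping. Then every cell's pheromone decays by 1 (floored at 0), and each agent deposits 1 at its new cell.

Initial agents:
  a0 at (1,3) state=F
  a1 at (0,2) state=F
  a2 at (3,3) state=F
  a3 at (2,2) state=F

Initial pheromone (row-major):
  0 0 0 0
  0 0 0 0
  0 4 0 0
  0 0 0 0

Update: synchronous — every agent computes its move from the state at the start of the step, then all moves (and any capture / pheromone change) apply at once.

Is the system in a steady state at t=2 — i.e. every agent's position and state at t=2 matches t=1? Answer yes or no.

t=1: a0@(0,0) a1@(0,1) a2@(0,0) a3@(2,1) | pheromone: 2 1 0 0 / 0 0 0 0 / 0 4 0 0 / 0 0 0 0
t=2: a0@(0,0) a1@(0,0) a2@(0,0) a3@(2,1) | pheromone: 4 0 0 0 / 0 0 0 0 / 0 4 0 0 / 0 0 0 0

no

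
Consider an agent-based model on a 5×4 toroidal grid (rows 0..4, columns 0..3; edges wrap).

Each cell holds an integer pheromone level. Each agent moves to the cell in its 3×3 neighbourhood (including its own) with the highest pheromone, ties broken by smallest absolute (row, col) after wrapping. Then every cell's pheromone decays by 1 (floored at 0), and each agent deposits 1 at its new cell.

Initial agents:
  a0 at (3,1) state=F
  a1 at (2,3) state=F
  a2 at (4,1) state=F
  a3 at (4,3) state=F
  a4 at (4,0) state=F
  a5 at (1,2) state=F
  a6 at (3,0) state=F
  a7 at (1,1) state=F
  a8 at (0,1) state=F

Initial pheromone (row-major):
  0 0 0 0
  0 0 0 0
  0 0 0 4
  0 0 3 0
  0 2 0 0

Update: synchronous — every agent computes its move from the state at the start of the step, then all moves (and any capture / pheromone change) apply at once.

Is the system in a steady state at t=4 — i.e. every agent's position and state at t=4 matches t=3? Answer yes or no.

t=1: a0@(3,2) a1@(2,3) a2@(3,2) a3@(3,2) a4@(4,1) a5@(2,3) a6@(2,3) a7@(0,0) a8@(4,1) | pheromone: 1 0 0 0 / 0 0 0 0 / 0 0 0 6 / 0 0 5 0 / 0 3 0 0
t=2: a0@(2,3) a1@(2,3) a2@(2,3) a3@(2,3) a4@(3,2) a5@(2,3) a6@(2,3) a7@(4,1) a8@(3,2) | pheromone: 0 0 0 0 / 0 0 0 0 / 0 0 0 11 / 0 0 6 0 / 0 3 0 0
t=3: a0@(2,3) a1@(2,3) a2@(2,3) a3@(2,3) a4@(2,3) a5@(2,3) a6@(2,3) a7@(3,2) a8@(2,3) | pheromone: 0 0 0 0 / 0 0 0 0 / 0 0 0 18 / 0 0 6 0 / 0 2 0 0
t=4: a0@(2,3) a1@(2,3) a2@(2,3) a3@(2,3) a4@(2,3) a5@(2,3) a6@(2,3) a7@(2,3) a8@(2,3) | pheromone: 0 0 0 0 / 0 0 0 0 / 0 0 0 26 / 0 0 5 0 / 0 1 0 0

no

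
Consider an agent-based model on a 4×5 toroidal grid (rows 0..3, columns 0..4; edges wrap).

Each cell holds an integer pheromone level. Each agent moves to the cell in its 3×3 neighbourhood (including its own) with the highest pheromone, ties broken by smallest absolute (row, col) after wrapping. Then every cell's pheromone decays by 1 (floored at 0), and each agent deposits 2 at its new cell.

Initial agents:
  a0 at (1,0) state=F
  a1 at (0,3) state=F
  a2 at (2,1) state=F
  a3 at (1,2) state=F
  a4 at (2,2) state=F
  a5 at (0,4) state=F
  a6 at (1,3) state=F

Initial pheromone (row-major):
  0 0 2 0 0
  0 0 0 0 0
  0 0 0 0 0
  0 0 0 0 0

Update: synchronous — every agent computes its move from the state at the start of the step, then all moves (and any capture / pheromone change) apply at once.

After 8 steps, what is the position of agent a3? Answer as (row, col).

(0, 2)

t=1: a0@(0,0) a1@(0,2) a2@(1,0) a3@(0,2) a4@(1,1) a5@(0,0) a6@(0,2) | pheromone: 4 0 7 0 0 / 2 2 0 0 0 / 0 0 0 0 0 / 0 0 0 0 0
t=2: a0@(0,0) a1@(0,2) a2@(0,0) a3@(0,2) a4@(0,2) a5@(0,0) a6@(0,2) | pheromone: 9 0 14 0 0 / 1 1 0 0 0 / 0 0 0 0 0 / 0 0 0 0 0
t=3: a0@(0,0) a1@(0,2) a2@(0,0) a3@(0,2) a4@(0,2) a5@(0,0) a6@(0,2) | pheromone: 14 0 21 0 0 / 0 0 0 0 0 / 0 0 0 0 0 / 0 0 0 0 0
t=4: a0@(0,0) a1@(0,2) a2@(0,0) a3@(0,2) a4@(0,2) a5@(0,0) a6@(0,2) | pheromone: 19 0 28 0 0 / 0 0 0 0 0 / 0 0 0 0 0 / 0 0 0 0 0
t=5: a0@(0,0) a1@(0,2) a2@(0,0) a3@(0,2) a4@(0,2) a5@(0,0) a6@(0,2) | pheromone: 24 0 35 0 0 / 0 0 0 0 0 / 0 0 0 0 0 / 0 0 0 0 0
t=6: a0@(0,0) a1@(0,2) a2@(0,0) a3@(0,2) a4@(0,2) a5@(0,0) a6@(0,2) | pheromone: 29 0 42 0 0 / 0 0 0 0 0 / 0 0 0 0 0 / 0 0 0 0 0
t=7: a0@(0,0) a1@(0,2) a2@(0,0) a3@(0,2) a4@(0,2) a5@(0,0) a6@(0,2) | pheromone: 34 0 49 0 0 / 0 0 0 0 0 / 0 0 0 0 0 / 0 0 0 0 0
t=8: a0@(0,0) a1@(0,2) a2@(0,0) a3@(0,2) a4@(0,2) a5@(0,0) a6@(0,2) | pheromone: 39 0 56 0 0 / 0 0 0 0 0 / 0 0 0 0 0 / 0 0 0 0 0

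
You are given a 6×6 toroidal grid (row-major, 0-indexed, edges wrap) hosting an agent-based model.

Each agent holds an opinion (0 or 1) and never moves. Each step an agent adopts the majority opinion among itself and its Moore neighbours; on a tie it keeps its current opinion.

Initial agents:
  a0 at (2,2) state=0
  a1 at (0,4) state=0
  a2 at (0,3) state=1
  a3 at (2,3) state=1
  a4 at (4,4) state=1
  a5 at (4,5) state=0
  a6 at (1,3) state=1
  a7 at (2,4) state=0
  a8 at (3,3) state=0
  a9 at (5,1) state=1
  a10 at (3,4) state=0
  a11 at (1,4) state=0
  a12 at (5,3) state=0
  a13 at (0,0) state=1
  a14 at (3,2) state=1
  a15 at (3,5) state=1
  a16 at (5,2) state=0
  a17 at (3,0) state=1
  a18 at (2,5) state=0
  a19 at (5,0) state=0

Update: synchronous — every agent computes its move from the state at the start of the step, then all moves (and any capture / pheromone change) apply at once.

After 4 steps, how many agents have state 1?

t=1: a0@(2,2):1 a1@(0,4):0 a2@(0,3):0 a3@(2,3):0 a4@(4,4):0 a5@(4,5):0 a6@(1,3):0 a7@(2,4):0 a8@(3,3):0 a9@(5,1):1 a10@(3,4):0 a11@(1,4):0 a12@(5,3):0 a13@(0,0):1 a14@(3,2):1 a15@(3,5):0 a16@(5,2):0 a17@(3,0):1 a18@(2,5):0 a19@(5,0):0
t=2: a0@(2,2):0 a1@(0,4):0 a2@(0,3):0 a3@(2,3):0 a4@(4,4):0 a5@(4,5):0 a6@(1,3):0 a7@(2,4):0 a8@(3,3):0 a9@(5,1):1 a10@(3,4):0 a11@(1,4):0 a12@(5,3):0 a13@(0,0):1 a14@(3,2):1 a15@(3,5):0 a16@(5,2):0 a17@(3,0):0 a18@(2,5):0 a19@(5,0):0
t=3: a0@(2,2):0 a1@(0,4):0 a2@(0,3):0 a3@(2,3):0 a4@(4,4):0 a5@(4,5):0 a6@(1,3):0 a7@(2,4):0 a8@(3,3):0 a9@(5,1):1 a10@(3,4):0 a11@(1,4):0 a12@(5,3):0 a13@(0,0):1 a14@(3,2):0 a15@(3,5):0 a16@(5,2):0 a17@(3,0):0 a18@(2,5):0 a19@(5,0):0
t=4: (unchanged — steady state)

2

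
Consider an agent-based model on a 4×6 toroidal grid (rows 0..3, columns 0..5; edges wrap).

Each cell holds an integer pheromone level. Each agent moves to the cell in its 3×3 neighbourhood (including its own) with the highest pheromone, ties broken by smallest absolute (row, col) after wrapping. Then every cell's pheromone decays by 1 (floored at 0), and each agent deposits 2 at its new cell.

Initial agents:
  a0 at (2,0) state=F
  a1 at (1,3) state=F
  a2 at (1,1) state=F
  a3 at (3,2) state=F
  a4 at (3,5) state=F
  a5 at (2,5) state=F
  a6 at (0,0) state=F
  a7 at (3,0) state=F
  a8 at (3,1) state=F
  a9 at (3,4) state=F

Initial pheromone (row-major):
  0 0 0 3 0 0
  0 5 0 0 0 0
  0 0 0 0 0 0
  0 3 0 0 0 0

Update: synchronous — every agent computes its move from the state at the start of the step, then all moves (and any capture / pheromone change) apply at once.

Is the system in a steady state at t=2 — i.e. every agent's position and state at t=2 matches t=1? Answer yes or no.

t=1: a0@(1,1) a1@(0,3) a2@(1,1) a3@(0,3) a4@(0,0) a5@(1,0) a6@(1,1) a7@(3,1) a8@(3,1) a9@(0,3) | pheromone: 2 0 0 8 0 0 / 2 10 0 0 0 0 / 0 0 0 0 0 0 / 0 6 0 0 0 0
t=2: a0@(1,1) a1@(0,3) a2@(1,1) a3@(0,3) a4@(1,1) a5@(1,1) a6@(1,1) a7@(3,1) a8@(3,1) a9@(0,3) | pheromone: 1 0 0 13 0 0 / 1 19 0 0 0 0 / 0 0 0 0 0 0 / 0 9 0 0 0 0

no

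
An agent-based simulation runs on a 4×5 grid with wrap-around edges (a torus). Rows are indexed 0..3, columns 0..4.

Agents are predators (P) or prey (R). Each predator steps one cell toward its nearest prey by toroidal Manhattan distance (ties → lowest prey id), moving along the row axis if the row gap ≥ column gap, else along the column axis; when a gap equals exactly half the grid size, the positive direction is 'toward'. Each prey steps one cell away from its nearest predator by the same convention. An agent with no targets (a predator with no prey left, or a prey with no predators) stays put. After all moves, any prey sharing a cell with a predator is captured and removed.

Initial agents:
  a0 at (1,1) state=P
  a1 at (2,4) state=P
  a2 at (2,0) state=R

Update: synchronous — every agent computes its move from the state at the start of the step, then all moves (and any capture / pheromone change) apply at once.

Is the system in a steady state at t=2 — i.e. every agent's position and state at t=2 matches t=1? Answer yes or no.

yes

t=1: a0@(2,1):P a1@(2,0):P
t=2: (unchanged — steady state)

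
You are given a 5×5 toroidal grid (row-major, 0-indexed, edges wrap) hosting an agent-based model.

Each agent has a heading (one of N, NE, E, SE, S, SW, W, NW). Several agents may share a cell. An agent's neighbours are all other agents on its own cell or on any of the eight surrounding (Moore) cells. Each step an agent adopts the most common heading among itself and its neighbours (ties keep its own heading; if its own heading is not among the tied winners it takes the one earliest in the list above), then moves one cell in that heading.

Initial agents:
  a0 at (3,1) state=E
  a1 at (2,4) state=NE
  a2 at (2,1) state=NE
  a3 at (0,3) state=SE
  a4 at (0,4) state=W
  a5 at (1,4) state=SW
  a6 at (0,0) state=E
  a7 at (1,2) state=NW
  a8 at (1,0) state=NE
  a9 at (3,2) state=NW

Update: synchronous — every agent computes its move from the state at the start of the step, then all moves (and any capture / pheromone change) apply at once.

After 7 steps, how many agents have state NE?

10

t=1: a0@(3,2):E a1@(1,0):NE a2@(1,2):NE a3@(1,4):SE a4@(0,3):W a5@(0,0):NE a6@(0,1):E a7@(0,1):NW a8@(0,1):NE a9@(2,1):NW
t=2: a0@(3,3):E a1@(0,1):NE a2@(0,3):NE a3@(0,0):NE a4@(0,2):W a5@(4,1):NE a6@(4,2):NE a7@(4,2):NE a8@(4,2):NE a9@(1,2):NE
t=3: a0@(2,4):NE a1@(4,2):NE a2@(4,4):NE a3@(4,1):NE a4@(4,3):NE a5@(3,2):NE a6@(3,3):NE a7@(3,3):NE a8@(3,3):NE a9@(0,3):NE
t=4: a0@(1,0):NE a1@(3,3):NE a2@(3,0):NE a3@(3,2):NE a4@(3,4):NE a5@(2,3):NE a6@(2,4):NE a7@(2,4):NE a8@(2,4):NE a9@(4,4):NE
t=5: a0@(0,1):NE a1@(2,4):NE a2@(2,1):NE a3@(2,3):NE a4@(2,0):NE a5@(1,4):NE a6@(1,0):NE a7@(1,0):NE a8@(1,0):NE a9@(3,0):NE
t=6: a0@(4,2):NE a1@(1,0):NE a2@(1,2):NE a3@(1,4):NE a4@(1,1):NE a5@(0,0):NE a6@(0,1):NE a7@(0,1):NE a8@(0,1):NE a9@(2,1):NE
t=7: a0@(3,3):NE a1@(0,1):NE a2@(0,3):NE a3@(0,0):NE a4@(0,2):NE a5@(4,1):NE a6@(4,2):NE a7@(4,2):NE a8@(4,2):NE a9@(1,2):NE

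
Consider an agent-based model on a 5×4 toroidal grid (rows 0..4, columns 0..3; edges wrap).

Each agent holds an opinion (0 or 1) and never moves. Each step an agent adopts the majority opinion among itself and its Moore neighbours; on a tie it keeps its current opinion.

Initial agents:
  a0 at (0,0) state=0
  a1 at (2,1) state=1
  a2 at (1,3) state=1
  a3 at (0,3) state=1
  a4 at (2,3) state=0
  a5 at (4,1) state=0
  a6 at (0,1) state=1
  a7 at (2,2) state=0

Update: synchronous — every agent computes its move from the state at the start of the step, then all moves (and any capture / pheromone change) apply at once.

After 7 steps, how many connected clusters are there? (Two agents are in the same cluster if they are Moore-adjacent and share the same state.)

2

t=1: a0@(0,0):1 a1@(2,1):1 a2@(1,3):0 a3@(0,3):1 a4@(2,3):0 a5@(4,1):0 a6@(0,1):0 a7@(2,2):0
t=2: a0@(0,0):0 a1@(2,1):1 a2@(1,3):0 a3@(0,3):1 a4@(2,3):0 a5@(4,1):0 a6@(0,1):0 a7@(2,2):0
t=3: a0@(0,0):0 a1@(2,1):1 a2@(1,3):0 a3@(0,3):0 a4@(2,3):0 a5@(4,1):0 a6@(0,1):0 a7@(2,2):0
t=4: (unchanged — steady state)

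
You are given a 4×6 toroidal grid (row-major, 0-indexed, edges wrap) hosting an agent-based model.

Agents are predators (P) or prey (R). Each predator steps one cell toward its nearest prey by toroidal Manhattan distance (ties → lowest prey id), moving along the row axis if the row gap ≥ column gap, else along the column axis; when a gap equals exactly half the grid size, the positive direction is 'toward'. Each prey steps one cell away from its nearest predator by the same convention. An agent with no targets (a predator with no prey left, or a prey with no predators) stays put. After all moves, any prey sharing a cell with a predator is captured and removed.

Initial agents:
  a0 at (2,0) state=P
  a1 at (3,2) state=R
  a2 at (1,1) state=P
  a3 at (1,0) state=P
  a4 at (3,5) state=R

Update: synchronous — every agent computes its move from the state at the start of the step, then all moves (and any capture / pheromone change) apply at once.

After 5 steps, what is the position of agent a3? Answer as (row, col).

t=1: a0@(3,0):P a1@(3,3):R a2@(2,1):P a3@(2,0):P a4@(0,5):R
t=2: a0@(0,0):P a1@(3,2):R a2@(2,2):P a3@(3,0):P a4@(1,5):R
t=3: a0@(1,0):P a1@(0,2):R a2@(3,2):P a3@(3,1):P a4@(2,5):R
t=4: a0@(2,0):P a1@(1,2):R a2@(0,2):P a3@(0,1):P a4@(3,5):R
t=5: a0@(3,0):P a1@(2,2):R a2@(1,2):P a3@(1,1):P a4@(0,5):R

(1, 1)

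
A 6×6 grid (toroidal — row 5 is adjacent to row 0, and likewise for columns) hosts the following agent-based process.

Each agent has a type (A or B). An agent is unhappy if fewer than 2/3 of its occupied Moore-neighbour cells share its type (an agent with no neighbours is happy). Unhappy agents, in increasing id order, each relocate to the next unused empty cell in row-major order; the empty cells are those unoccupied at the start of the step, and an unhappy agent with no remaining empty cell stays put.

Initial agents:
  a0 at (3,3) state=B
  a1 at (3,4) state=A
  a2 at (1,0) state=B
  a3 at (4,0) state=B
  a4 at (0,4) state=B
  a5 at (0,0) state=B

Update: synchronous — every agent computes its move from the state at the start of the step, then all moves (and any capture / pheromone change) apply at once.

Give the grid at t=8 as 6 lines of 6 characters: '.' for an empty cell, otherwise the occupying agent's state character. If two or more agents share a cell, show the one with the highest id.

BB.A.B
B.....
......
......
B.....
......

t=1: a0@(0,1):B a1@(0,2):A a2@(1,0):B a3@(4,0):B a4@(0,4):B a5@(0,0):B
t=2: a0@(0,1):B a1@(0,3):A a2@(1,0):B a3@(4,0):B a4@(0,4):B a5@(0,0):B
t=3: a0@(0,1):B a1@(0,2):A a2@(1,0):B a3@(4,0):B a4@(0,5):B a5@(0,0):B
t=4: a0@(0,1):B a1@(0,3):A a2@(1,0):B a3@(4,0):B a4@(0,5):B a5@(0,0):B
t=5: (unchanged — steady state)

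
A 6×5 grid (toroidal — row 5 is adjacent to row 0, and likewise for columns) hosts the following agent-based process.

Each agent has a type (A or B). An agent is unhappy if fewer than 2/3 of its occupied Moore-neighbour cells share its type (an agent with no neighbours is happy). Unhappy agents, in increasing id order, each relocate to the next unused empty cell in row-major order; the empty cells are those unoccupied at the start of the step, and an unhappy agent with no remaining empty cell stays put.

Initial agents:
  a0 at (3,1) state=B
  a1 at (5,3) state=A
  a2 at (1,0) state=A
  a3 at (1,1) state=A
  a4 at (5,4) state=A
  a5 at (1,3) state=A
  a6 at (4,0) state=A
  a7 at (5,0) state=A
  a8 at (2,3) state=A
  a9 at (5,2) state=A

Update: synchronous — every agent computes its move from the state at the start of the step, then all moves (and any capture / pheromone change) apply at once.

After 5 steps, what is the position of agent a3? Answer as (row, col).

t=1: a0@(0,0):B a1@(5,3):A a2@(1,0):A a3@(1,1):A a4@(5,4):A a5@(1,3):A a6@(4,0):A a7@(5,0):A a8@(2,3):A a9@(5,2):A
t=2: a0@(0,1):B a1@(5,3):A a2@(0,2):A a3@(0,3):A a4@(5,4):A a5@(1,3):A a6@(4,0):A a7@(5,0):A a8@(2,3):A a9@(5,2):A
t=3: a0@(0,0):B a1@(5,3):A a2@(0,2):A a3@(0,3):A a4@(5,4):A a5@(1,3):A a6@(4,0):A a7@(5,0):A a8@(2,3):A a9@(5,2):A
t=4: a0@(0,1):B a1@(5,3):A a2@(0,2):A a3@(0,3):A a4@(5,4):A a5@(1,3):A a6@(4,0):A a7@(5,0):A a8@(2,3):A a9@(5,2):A
t=5: a0@(0,0):B a1@(5,3):A a2@(0,2):A a3@(0,3):A a4@(5,4):A a5@(1,3):A a6@(4,0):A a7@(5,0):A a8@(2,3):A a9@(5,2):A

(0, 3)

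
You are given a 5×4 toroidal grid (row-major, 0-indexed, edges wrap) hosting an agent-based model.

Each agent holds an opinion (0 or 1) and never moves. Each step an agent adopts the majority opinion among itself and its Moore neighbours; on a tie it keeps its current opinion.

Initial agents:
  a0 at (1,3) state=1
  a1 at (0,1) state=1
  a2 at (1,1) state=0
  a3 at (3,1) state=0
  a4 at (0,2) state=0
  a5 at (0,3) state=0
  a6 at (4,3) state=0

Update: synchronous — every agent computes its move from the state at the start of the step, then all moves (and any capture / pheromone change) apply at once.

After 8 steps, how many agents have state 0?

t=1: a0@(1,3):0 a1@(0,1):0 a2@(1,1):0 a3@(3,1):0 a4@(0,2):0 a5@(0,3):0 a6@(4,3):0
t=2: (unchanged — steady state)

7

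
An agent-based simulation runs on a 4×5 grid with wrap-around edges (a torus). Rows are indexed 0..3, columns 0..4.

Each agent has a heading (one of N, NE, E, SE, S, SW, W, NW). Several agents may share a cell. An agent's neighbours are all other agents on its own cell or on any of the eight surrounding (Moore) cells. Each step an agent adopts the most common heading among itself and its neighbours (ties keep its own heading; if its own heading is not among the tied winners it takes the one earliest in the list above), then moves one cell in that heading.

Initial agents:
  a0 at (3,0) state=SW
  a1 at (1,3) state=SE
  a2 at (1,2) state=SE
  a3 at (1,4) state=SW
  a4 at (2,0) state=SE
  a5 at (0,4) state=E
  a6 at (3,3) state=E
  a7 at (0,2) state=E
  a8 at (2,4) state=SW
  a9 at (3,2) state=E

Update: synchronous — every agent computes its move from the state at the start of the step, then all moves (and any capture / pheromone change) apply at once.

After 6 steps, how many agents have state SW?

10

t=1: a0@(0,4):SW a1@(2,4):SE a2@(2,3):SE a3@(2,3):SW a4@(3,4):SW a5@(0,0):E a6@(3,4):E a7@(0,3):E a8@(3,3):SW a9@(3,3):E
t=2: a0@(0,0):E a1@(3,3):SW a2@(3,2):SW a3@(3,2):SW a4@(0,3):SW a5@(0,1):E a6@(3,0):E a7@(0,4):E a8@(0,2):SW a9@(0,2):SW
t=3: a0@(0,1):E a1@(0,2):SW a2@(0,1):SW a3@(0,1):SW a4@(1,2):SW a5@(1,0):SW a6@(3,1):E a7@(0,0):E a8@(1,1):SW a9@(1,1):SW
t=4: a0@(1,0):SW a1@(1,1):SW a2@(1,0):SW a3@(1,0):SW a4@(2,1):SW a5@(2,4):SW a6@(3,2):E a7@(1,4):SW a8@(2,0):SW a9@(2,0):SW
t=5: a0@(2,4):SW a1@(2,0):SW a2@(2,4):SW a3@(2,4):SW a4@(3,0):SW a5@(3,3):SW a6@(3,3):E a7@(2,3):SW a8@(3,4):SW a9@(3,4):SW
t=6: a0@(3,3):SW a1@(3,4):SW a2@(3,3):SW a3@(3,3):SW a4@(0,4):SW a5@(0,2):SW a6@(0,2):SW a7@(3,2):SW a8@(0,3):SW a9@(0,3):SW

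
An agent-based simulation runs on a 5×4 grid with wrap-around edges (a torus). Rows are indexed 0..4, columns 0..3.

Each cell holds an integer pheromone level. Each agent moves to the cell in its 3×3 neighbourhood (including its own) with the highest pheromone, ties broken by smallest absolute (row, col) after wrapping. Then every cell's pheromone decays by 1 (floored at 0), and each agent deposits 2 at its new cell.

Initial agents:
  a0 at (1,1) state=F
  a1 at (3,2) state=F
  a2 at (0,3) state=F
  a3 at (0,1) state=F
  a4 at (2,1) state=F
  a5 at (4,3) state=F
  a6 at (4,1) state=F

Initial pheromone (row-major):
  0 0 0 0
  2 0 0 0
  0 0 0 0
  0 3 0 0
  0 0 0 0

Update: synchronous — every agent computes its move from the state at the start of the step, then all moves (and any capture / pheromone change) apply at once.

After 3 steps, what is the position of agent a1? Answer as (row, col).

(3, 1)

t=1: a0@(1,0) a1@(3,1) a2@(1,0) a3@(1,0) a4@(3,1) a5@(0,0) a6@(3,1) | pheromone: 2 0 0 0 / 7 0 0 0 / 0 0 0 0 / 0 8 0 0 / 0 0 0 0
t=2: a0@(1,0) a1@(3,1) a2@(1,0) a3@(1,0) a4@(3,1) a5@(1,0) a6@(3,1) | pheromone: 1 0 0 0 / 14 0 0 0 / 0 0 0 0 / 0 13 0 0 / 0 0 0 0
t=3: a0@(1,0) a1@(3,1) a2@(1,0) a3@(1,0) a4@(3,1) a5@(1,0) a6@(3,1) | pheromone: 0 0 0 0 / 21 0 0 0 / 0 0 0 0 / 0 18 0 0 / 0 0 0 0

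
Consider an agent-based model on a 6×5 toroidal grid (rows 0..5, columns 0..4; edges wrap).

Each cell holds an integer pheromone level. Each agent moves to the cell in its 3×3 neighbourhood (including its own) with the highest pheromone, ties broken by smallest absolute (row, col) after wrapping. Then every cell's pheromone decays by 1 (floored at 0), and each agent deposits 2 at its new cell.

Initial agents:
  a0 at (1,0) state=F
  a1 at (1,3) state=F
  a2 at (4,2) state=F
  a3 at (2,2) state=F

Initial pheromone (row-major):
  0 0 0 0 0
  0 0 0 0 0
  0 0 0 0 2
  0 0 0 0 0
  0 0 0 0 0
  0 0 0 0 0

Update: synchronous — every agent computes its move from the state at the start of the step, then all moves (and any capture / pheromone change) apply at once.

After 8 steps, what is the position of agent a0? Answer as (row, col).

t=1: a0@(2,4) a1@(2,4) a2@(3,1) a3@(1,1) | pheromone: 0 0 0 0 0 / 0 2 0 0 0 / 0 0 0 0 5 / 0 2 0 0 0 / 0 0 0 0 0 / 0 0 0 0 0
t=2: a0@(2,4) a1@(2,4) a2@(3,1) a3@(1,1) | pheromone: 0 0 0 0 0 / 0 3 0 0 0 / 0 0 0 0 8 / 0 3 0 0 0 / 0 0 0 0 0 / 0 0 0 0 0
t=3: a0@(2,4) a1@(2,4) a2@(3,1) a3@(1,1) | pheromone: 0 0 0 0 0 / 0 4 0 0 0 / 0 0 0 0 11 / 0 4 0 0 0 / 0 0 0 0 0 / 0 0 0 0 0
t=4: a0@(2,4) a1@(2,4) a2@(3,1) a3@(1,1) | pheromone: 0 0 0 0 0 / 0 5 0 0 0 / 0 0 0 0 14 / 0 5 0 0 0 / 0 0 0 0 0 / 0 0 0 0 0
t=5: a0@(2,4) a1@(2,4) a2@(3,1) a3@(1,1) | pheromone: 0 0 0 0 0 / 0 6 0 0 0 / 0 0 0 0 17 / 0 6 0 0 0 / 0 0 0 0 0 / 0 0 0 0 0
t=6: a0@(2,4) a1@(2,4) a2@(3,1) a3@(1,1) | pheromone: 0 0 0 0 0 / 0 7 0 0 0 / 0 0 0 0 20 / 0 7 0 0 0 / 0 0 0 0 0 / 0 0 0 0 0
t=7: a0@(2,4) a1@(2,4) a2@(3,1) a3@(1,1) | pheromone: 0 0 0 0 0 / 0 8 0 0 0 / 0 0 0 0 23 / 0 8 0 0 0 / 0 0 0 0 0 / 0 0 0 0 0
t=8: a0@(2,4) a1@(2,4) a2@(3,1) a3@(1,1) | pheromone: 0 0 0 0 0 / 0 9 0 0 0 / 0 0 0 0 26 / 0 9 0 0 0 / 0 0 0 0 0 / 0 0 0 0 0

(2, 4)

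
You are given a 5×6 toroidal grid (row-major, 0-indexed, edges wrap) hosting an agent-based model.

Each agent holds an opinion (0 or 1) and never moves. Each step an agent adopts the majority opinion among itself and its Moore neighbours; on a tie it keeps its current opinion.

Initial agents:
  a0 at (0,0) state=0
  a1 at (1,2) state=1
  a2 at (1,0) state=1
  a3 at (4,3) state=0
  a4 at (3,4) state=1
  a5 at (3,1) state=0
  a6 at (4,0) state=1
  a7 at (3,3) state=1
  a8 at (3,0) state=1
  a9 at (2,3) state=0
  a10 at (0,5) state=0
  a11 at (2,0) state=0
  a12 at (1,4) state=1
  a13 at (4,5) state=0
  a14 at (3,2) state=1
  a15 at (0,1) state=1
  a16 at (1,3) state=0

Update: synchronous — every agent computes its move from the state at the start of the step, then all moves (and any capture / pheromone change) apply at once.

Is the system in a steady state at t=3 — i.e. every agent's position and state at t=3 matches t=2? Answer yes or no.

t=1: a0@(0,0):0 a1@(1,2):1 a2@(1,0):0 a3@(4,3):1 a4@(3,4):0 a5@(3,1):1 a6@(4,0):0 a7@(3,3):1 a8@(3,0):0 a9@(2,3):1 a10@(0,5):0 a11@(2,0):0 a12@(1,4):0 a13@(4,5):0 a14@(3,2):0 a15@(0,1):1 a16@(1,3):0
t=2: a0@(0,0):0 a1@(1,2):1 a2@(1,0):0 a3@(4,3):1 a4@(3,4):1 a5@(3,1):0 a6@(4,0):0 a7@(3,3):1 a8@(3,0):0 a9@(2,3):0 a10@(0,5):0 a11@(2,0):0 a12@(1,4):0 a13@(4,5):0 a14@(3,2):1 a15@(0,1):0 a16@(1,3):0
t=3: a0@(0,0):0 a1@(1,2):0 a2@(1,0):0 a3@(4,3):1 a4@(3,4):1 a5@(3,1):0 a6@(4,0):0 a7@(3,3):1 a8@(3,0):0 a9@(2,3):1 a10@(0,5):0 a11@(2,0):0 a12@(1,4):0 a13@(4,5):0 a14@(3,2):1 a15@(0,1):0 a16@(1,3):0

no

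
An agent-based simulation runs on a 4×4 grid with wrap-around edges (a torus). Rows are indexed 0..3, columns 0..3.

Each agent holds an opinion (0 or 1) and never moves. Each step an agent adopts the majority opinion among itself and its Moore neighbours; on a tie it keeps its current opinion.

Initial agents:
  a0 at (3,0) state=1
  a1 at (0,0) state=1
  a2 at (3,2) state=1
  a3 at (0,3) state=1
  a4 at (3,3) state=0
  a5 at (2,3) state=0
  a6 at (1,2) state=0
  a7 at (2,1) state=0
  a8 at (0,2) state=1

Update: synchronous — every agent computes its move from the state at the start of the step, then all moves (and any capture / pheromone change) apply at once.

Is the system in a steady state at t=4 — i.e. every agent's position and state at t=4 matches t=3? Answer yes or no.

t=1: a0@(3,0):1 a1@(0,0):1 a2@(3,2):1 a3@(0,3):1 a4@(3,3):1 a5@(2,3):0 a6@(1,2):0 a7@(2,1):0 a8@(0,2):1
t=2: a0@(3,0):1 a1@(0,0):1 a2@(3,2):1 a3@(0,3):1 a4@(3,3):1 a5@(2,3):1 a6@(1,2):0 a7@(2,1):0 a8@(0,2):1
t=3: a0@(3,0):1 a1@(0,0):1 a2@(3,2):1 a3@(0,3):1 a4@(3,3):1 a5@(2,3):1 a6@(1,2):1 a7@(2,1):0 a8@(0,2):1
t=4: a0@(3,0):1 a1@(0,0):1 a2@(3,2):1 a3@(0,3):1 a4@(3,3):1 a5@(2,3):1 a6@(1,2):1 a7@(2,1):1 a8@(0,2):1

no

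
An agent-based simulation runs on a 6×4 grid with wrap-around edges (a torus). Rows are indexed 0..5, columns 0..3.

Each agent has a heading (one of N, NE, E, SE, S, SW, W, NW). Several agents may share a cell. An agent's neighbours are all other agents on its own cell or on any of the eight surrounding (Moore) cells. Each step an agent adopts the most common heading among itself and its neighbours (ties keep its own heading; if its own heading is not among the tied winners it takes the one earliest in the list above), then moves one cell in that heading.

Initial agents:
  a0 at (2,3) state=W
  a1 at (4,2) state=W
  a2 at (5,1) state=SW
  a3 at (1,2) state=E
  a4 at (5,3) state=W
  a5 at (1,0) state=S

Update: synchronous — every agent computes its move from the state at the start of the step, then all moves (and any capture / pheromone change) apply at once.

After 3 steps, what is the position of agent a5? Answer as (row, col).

(3, 3)

t=1: a0@(2,2):W a1@(4,1):W a2@(0,0):SW a3@(1,3):E a4@(5,2):W a5@(2,0):S
t=2: a0@(2,1):W a1@(4,0):W a2@(1,3):SW a3@(1,0):E a4@(5,1):W a5@(3,0):S
t=3: a0@(2,0):W a1@(4,3):W a2@(2,2):SW a3@(1,1):E a4@(5,0):W a5@(3,3):W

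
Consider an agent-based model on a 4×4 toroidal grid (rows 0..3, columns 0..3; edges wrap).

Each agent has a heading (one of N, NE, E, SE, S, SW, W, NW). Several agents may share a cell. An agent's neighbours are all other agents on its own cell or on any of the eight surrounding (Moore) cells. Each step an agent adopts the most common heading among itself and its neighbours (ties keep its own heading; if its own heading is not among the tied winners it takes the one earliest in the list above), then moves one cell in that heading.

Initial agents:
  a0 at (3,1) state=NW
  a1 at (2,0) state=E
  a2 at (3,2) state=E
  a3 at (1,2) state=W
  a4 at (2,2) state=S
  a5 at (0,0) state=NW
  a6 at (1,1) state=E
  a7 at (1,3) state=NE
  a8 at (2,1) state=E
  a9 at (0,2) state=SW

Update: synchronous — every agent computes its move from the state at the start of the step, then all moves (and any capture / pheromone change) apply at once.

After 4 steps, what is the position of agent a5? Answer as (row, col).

t=1: a0@(3,2):E a1@(2,1):E a2@(3,3):E a3@(1,3):E a4@(2,3):E a5@(3,3):NW a6@(1,2):E a7@(0,0):NE a8@(2,2):E a9@(0,3):E
t=2: a0@(3,3):E a1@(2,2):E a2@(3,0):E a3@(1,0):E a4@(2,0):E a5@(3,0):E a6@(1,3):E a7@(0,1):E a8@(2,3):E a9@(0,0):E
t=3: a0@(3,0):E a1@(2,3):E a2@(3,1):E a3@(1,1):E a4@(2,1):E a5@(3,1):E a6@(1,0):E a7@(0,2):E a8@(2,0):E a9@(0,1):E
t=4: a0@(3,1):E a1@(2,0):E a2@(3,2):E a3@(1,2):E a4@(2,2):E a5@(3,2):E a6@(1,1):E a7@(0,3):E a8@(2,1):E a9@(0,2):E

(3, 2)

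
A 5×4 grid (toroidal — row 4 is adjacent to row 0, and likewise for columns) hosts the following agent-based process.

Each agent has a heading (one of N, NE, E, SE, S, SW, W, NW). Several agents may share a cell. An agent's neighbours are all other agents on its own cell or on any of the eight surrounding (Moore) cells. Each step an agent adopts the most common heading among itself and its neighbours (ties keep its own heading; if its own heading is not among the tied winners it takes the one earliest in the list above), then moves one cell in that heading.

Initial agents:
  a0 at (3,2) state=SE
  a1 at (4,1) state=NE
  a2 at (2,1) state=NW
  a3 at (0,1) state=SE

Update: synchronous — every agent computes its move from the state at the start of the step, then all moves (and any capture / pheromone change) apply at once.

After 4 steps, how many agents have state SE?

t=1: a0@(4,3):SE a1@(0,2):SE a2@(1,0):NW a3@(1,2):SE
t=2: a0@(0,0):SE a1@(1,3):SE a2@(0,3):NW a3@(2,3):SE
t=3: a0@(1,1):SE a1@(2,0):SE a2@(1,0):SE a3@(3,0):SE
t=4: a0@(2,2):SE a1@(3,1):SE a2@(2,1):SE a3@(4,1):SE

4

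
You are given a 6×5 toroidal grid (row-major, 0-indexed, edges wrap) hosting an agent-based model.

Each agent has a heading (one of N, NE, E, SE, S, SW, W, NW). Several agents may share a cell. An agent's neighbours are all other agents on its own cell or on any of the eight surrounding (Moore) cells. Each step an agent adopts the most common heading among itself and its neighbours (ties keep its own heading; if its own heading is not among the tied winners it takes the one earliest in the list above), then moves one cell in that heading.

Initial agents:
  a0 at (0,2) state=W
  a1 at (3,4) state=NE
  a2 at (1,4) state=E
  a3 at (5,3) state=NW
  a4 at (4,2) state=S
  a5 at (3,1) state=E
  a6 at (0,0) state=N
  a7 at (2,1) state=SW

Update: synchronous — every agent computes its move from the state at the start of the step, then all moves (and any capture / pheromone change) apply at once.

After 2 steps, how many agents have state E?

2

t=1: a0@(0,1):W a1@(2,0):NE a2@(1,0):E a3@(4,2):NW a4@(5,2):S a5@(3,2):E a6@(5,0):N a7@(3,0):SW
t=2: a0@(0,0):W a1@(1,1):NE a2@(1,1):E a3@(3,1):NW a4@(0,2):S a5@(3,3):E a6@(4,0):N a7@(4,4):SW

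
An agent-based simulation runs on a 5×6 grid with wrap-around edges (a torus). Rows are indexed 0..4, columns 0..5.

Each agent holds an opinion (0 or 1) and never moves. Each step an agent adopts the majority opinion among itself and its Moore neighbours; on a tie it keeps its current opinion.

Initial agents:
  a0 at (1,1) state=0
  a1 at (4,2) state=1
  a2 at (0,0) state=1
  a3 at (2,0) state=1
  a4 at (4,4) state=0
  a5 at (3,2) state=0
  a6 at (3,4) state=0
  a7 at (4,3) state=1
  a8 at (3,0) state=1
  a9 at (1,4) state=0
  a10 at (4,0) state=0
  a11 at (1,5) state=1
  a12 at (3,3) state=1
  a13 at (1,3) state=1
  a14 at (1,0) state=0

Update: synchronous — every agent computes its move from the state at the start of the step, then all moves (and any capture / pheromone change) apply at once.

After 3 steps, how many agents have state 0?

t=1: a0@(1,1):0 a1@(4,2):1 a2@(0,0):0 a3@(2,0):1 a4@(4,4):0 a5@(3,2):1 a6@(3,4):0 a7@(4,3):1 a8@(3,0):1 a9@(1,4):1 a10@(4,0):1 a11@(1,5):1 a12@(3,3):1 a13@(1,3):1 a14@(1,0):1
t=2: a0@(1,1):0 a1@(4,2):1 a2@(0,0):1 a3@(2,0):1 a4@(4,4):0 a5@(3,2):1 a6@(3,4):0 a7@(4,3):1 a8@(3,0):1 a9@(1,4):1 a10@(4,0):1 a11@(1,5):1 a12@(3,3):1 a13@(1,3):1 a14@(1,0):1
t=3: a0@(1,1):1 a1@(4,2):1 a2@(0,0):1 a3@(2,0):1 a4@(4,4):0 a5@(3,2):1 a6@(3,4):0 a7@(4,3):1 a8@(3,0):1 a9@(1,4):1 a10@(4,0):1 a11@(1,5):1 a12@(3,3):1 a13@(1,3):1 a14@(1,0):1

2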